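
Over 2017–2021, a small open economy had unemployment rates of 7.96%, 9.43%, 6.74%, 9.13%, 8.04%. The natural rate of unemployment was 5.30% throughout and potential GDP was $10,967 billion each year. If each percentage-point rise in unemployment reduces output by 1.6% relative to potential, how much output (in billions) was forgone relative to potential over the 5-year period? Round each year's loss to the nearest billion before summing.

Year 2017: gap = -1.6 × (7.96 - 5.3) = -4.256%, loss ≈ 10967 × 4.256/100 ≈ 467.
Year 2018: gap = -1.6 × (9.43 - 5.3) = -6.608%, loss ≈ 10967 × 6.608/100 ≈ 725.
Year 2019: gap = -1.6 × (6.74 - 5.3) = -2.304%, loss ≈ 10967 × 2.304/100 ≈ 253.
Year 2020: gap = -1.6 × (9.13 - 5.3) = -6.128%, loss ≈ 10967 × 6.128/100 ≈ 672.
Year 2021: gap = -1.6 × (8.04 - 5.3) = -4.384%, loss ≈ 10967 × 4.384/100 ≈ 481.
Total lost output = 467 + 725 + 253 + 672 + 481 = 2598 billion.

$2,598 billion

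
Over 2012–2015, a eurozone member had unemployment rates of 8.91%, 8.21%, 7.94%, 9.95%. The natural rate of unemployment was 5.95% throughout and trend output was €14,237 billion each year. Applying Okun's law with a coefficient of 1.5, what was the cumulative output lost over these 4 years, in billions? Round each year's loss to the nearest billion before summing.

€2,394 billion

Year 2012: gap = -1.5 × (8.91 - 5.95) = -4.44%, loss ≈ 14237 × 4.44/100 ≈ 632.
Year 2013: gap = -1.5 × (8.21 - 5.95) = -3.39%, loss ≈ 14237 × 3.39/100 ≈ 483.
Year 2014: gap = -1.5 × (7.94 - 5.95) = -2.985%, loss ≈ 14237 × 2.985/100 ≈ 425.
Year 2015: gap = -1.5 × (9.95 - 5.95) = -6%, loss ≈ 14237 × 6/100 ≈ 854.
Total lost output = 632 + 483 + 425 + 854 = 2394 billion.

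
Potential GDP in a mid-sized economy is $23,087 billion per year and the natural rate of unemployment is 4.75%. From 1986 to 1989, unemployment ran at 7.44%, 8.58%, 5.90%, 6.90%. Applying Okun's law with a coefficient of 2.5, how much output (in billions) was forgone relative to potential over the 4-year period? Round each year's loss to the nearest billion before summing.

Year 1986: gap = -2.5 × (7.44 - 4.75) = -6.725%, loss ≈ 23087 × 6.725/100 ≈ 1553.
Year 1987: gap = -2.5 × (8.58 - 4.75) = -9.575%, loss ≈ 23087 × 9.575/100 ≈ 2211.
Year 1988: gap = -2.5 × (5.9 - 4.75) = -2.875%, loss ≈ 23087 × 2.875/100 ≈ 664.
Year 1989: gap = -2.5 × (6.9 - 4.75) = -5.375%, loss ≈ 23087 × 5.375/100 ≈ 1241.
Total lost output = 1553 + 2211 + 664 + 1241 = 5669 billion.

$5,669 billion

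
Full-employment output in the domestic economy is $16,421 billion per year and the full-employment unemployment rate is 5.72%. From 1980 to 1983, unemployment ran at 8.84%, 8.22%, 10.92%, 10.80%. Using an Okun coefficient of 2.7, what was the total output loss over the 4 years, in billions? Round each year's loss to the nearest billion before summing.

Year 1980: gap = -2.7 × (8.84 - 5.72) = -8.424%, loss ≈ 16421 × 8.424/100 ≈ 1383.
Year 1981: gap = -2.7 × (8.22 - 5.72) = -6.75%, loss ≈ 16421 × 6.75/100 ≈ 1108.
Year 1982: gap = -2.7 × (10.92 - 5.72) = -14.04%, loss ≈ 16421 × 14.04/100 ≈ 2306.
Year 1983: gap = -2.7 × (10.8 - 5.72) = -13.716%, loss ≈ 16421 × 13.716/100 ≈ 2252.
Total lost output = 1383 + 1108 + 2306 + 2252 = 7049 billion.

$7,049 billion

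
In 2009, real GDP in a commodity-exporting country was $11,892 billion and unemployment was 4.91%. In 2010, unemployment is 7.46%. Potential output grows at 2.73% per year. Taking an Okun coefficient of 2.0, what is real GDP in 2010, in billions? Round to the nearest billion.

$11,610 billion

Δu = 7.46 - 4.91 = 2.55 points.
Okun's law (growth form): g_Y = g_Y* - β × Δu = 2.73 - 2.0 × (2.55) = 2.73 - 5.1 = -2.37%.
Real GDP in the next year = 11892 × (1 - 2.37/100) = 11892 × 0.9763 ≈ 11610 billion.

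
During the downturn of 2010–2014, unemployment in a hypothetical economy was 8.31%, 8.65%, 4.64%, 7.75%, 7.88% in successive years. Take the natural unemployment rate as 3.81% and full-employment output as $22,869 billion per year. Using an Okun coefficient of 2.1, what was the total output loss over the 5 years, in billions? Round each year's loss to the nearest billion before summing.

$8,731 billion

Year 2010: gap = -2.1 × (8.31 - 3.81) = -9.45%, loss ≈ 22869 × 9.45/100 ≈ 2161.
Year 2011: gap = -2.1 × (8.65 - 3.81) = -10.164%, loss ≈ 22869 × 10.164/100 ≈ 2324.
Year 2012: gap = -2.1 × (4.64 - 3.81) = -1.743%, loss ≈ 22869 × 1.743/100 ≈ 399.
Year 2013: gap = -2.1 × (7.75 - 3.81) = -8.274%, loss ≈ 22869 × 8.274/100 ≈ 1892.
Year 2014: gap = -2.1 × (7.88 - 3.81) = -8.547%, loss ≈ 22869 × 8.547/100 ≈ 1955.
Total lost output = 2161 + 2324 + 399 + 1892 + 1955 = 8731 billion.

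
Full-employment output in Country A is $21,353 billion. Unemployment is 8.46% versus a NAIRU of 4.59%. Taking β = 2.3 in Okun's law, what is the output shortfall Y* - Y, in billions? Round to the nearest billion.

Output gap = -2.3 × (8.46 - 4.59) = -2.3 × 3.87 = -8.901%.
Actual GDP ≈ 21353 × 0.91099 ≈ 19452 billion, so the shortfall is 21353 - 19452 = 1901 billion.

$1,901 billion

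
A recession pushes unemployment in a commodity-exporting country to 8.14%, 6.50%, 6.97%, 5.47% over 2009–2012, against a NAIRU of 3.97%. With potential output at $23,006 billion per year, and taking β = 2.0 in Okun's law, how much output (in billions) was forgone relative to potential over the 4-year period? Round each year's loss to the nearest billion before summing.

Year 2009: gap = -2.0 × (8.14 - 3.97) = -8.34%, loss ≈ 23006 × 8.34/100 ≈ 1919.
Year 2010: gap = -2.0 × (6.5 - 3.97) = -5.06%, loss ≈ 23006 × 5.06/100 ≈ 1164.
Year 2011: gap = -2.0 × (6.97 - 3.97) = -6%, loss ≈ 23006 × 6/100 ≈ 1380.
Year 2012: gap = -2.0 × (5.47 - 3.97) = -3%, loss ≈ 23006 × 3/100 ≈ 690.
Total lost output = 1919 + 1164 + 1380 + 690 = 5153 billion.

$5,153 billion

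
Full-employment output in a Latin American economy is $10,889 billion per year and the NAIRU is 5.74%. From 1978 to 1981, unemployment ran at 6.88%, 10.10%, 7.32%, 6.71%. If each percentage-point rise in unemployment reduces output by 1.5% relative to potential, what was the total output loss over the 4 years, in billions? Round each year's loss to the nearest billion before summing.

$1,314 billion

Year 1978: gap = -1.5 × (6.88 - 5.74) = -1.71%, loss ≈ 10889 × 1.71/100 ≈ 186.
Year 1979: gap = -1.5 × (10.1 - 5.74) = -6.54%, loss ≈ 10889 × 6.54/100 ≈ 712.
Year 1980: gap = -1.5 × (7.32 - 5.74) = -2.37%, loss ≈ 10889 × 2.37/100 ≈ 258.
Year 1981: gap = -1.5 × (6.71 - 5.74) = -1.455%, loss ≈ 10889 × 1.455/100 ≈ 158.
Total lost output = 186 + 712 + 258 + 158 = 1314 billion.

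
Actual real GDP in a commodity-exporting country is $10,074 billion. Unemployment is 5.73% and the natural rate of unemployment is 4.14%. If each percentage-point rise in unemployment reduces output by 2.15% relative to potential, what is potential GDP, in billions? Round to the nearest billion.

$10,431 billion

Unemployment gap = 5.73 - 4.14 = 1.59 points, so output gap = -2.15 × 1.59 = -3.4185%.
Since Y = Y* × (1 + gap/100), Y* = 10074/0.965815 ≈ 10431 billion.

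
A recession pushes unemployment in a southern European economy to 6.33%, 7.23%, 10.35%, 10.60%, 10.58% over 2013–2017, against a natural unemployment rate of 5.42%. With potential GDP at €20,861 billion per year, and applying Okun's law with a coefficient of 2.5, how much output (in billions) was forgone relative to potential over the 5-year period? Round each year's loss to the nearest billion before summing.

Year 2013: gap = -2.5 × (6.33 - 5.42) = -2.275%, loss ≈ 20861 × 2.275/100 ≈ 475.
Year 2014: gap = -2.5 × (7.23 - 5.42) = -4.525%, loss ≈ 20861 × 4.525/100 ≈ 944.
Year 2015: gap = -2.5 × (10.35 - 5.42) = -12.325%, loss ≈ 20861 × 12.325/100 ≈ 2571.
Year 2016: gap = -2.5 × (10.6 - 5.42) = -12.95%, loss ≈ 20861 × 12.95/100 ≈ 2701.
Year 2017: gap = -2.5 × (10.58 - 5.42) = -12.9%, loss ≈ 20861 × 12.9/100 ≈ 2691.
Total lost output = 475 + 944 + 2571 + 2701 + 2691 = 9382 billion.

€9,382 billion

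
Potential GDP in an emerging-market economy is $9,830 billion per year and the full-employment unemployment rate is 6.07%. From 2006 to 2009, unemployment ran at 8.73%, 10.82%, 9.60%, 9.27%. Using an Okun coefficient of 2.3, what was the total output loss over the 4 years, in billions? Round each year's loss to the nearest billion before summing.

Year 2006: gap = -2.3 × (8.73 - 6.07) = -6.118%, loss ≈ 9830 × 6.118/100 ≈ 601.
Year 2007: gap = -2.3 × (10.82 - 6.07) = -10.925%, loss ≈ 9830 × 10.925/100 ≈ 1074.
Year 2008: gap = -2.3 × (9.6 - 6.07) = -8.119%, loss ≈ 9830 × 8.119/100 ≈ 798.
Year 2009: gap = -2.3 × (9.27 - 6.07) = -7.36%, loss ≈ 9830 × 7.36/100 ≈ 723.
Total lost output = 601 + 1074 + 798 + 723 = 3196 billion.

$3,196 billion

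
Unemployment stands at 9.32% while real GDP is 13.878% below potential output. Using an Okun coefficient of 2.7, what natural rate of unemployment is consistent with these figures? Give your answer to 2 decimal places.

4.18%

From Okun's law, u - u* = -(output gap)/β = -(-13.878)/2.7 = 5.14 points.
So u* = 9.32 - 5.14 = 4.18%.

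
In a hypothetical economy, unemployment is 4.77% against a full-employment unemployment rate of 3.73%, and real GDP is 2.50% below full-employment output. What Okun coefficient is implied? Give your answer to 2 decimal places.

β ≈ 2.40

Okun's law: output gap = -β × (u - u*).
-2.50 = -β × (4.77 - 3.73) = -β × 1.04, so β = 2.5/1.04 = 2.40.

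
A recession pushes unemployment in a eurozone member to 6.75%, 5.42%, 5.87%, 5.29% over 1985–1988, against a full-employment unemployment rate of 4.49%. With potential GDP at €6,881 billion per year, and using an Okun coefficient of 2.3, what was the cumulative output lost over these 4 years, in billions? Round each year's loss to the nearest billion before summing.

Year 1985: gap = -2.3 × (6.75 - 4.49) = -5.198%, loss ≈ 6881 × 5.198/100 ≈ 358.
Year 1986: gap = -2.3 × (5.42 - 4.49) = -2.139%, loss ≈ 6881 × 2.139/100 ≈ 147.
Year 1987: gap = -2.3 × (5.87 - 4.49) = -3.174%, loss ≈ 6881 × 3.174/100 ≈ 218.
Year 1988: gap = -2.3 × (5.29 - 4.49) = -1.84%, loss ≈ 6881 × 1.84/100 ≈ 127.
Total lost output = 358 + 147 + 218 + 127 = 850 billion.

€850 billion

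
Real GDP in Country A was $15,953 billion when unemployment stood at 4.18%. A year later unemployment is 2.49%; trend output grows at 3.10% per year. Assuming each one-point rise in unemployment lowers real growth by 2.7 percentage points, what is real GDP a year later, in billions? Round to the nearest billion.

$17,175 billion

Δu = 2.49 - 4.18 = -1.69 points.
Okun's law (growth form): g_Y = g_Y* - β × Δu = 3.10 - 2.7 × (-1.69) = 3.1 + 4.563 = 7.663%.
Real GDP in the next year = 15953 × (1 + 7.663/100) = 15953 × 1.07663 ≈ 17175 billion.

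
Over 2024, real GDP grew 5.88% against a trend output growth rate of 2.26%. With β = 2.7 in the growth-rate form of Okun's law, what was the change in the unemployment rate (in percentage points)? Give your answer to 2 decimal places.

Growth-rate Okun's law: g_Y = g_Y* - β × Δu, so Δu = (g_Y* - g_Y)/β.
Δu = (2.26 - 5.88)/2.7 = -3.62/2.7 = -1.34 percentage points.

-1.34 percentage points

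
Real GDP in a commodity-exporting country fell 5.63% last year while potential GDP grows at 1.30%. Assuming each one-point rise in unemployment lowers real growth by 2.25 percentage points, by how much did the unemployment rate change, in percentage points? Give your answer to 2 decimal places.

3.08 percentage points

Growth-rate Okun's law: g_Y = g_Y* - β × Δu, so Δu = (g_Y* - g_Y)/β.
Δu = (1.3 + 5.63)/2.25 = 6.93/2.25 = 3.08 percentage points.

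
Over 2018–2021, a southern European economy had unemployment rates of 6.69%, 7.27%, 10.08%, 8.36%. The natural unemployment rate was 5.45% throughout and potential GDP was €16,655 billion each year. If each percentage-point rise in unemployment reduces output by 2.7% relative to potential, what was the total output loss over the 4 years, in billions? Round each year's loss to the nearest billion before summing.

Year 2018: gap = -2.7 × (6.69 - 5.45) = -3.348%, loss ≈ 16655 × 3.348/100 ≈ 558.
Year 2019: gap = -2.7 × (7.27 - 5.45) = -4.914%, loss ≈ 16655 × 4.914/100 ≈ 818.
Year 2020: gap = -2.7 × (10.08 - 5.45) = -12.501%, loss ≈ 16655 × 12.501/100 ≈ 2082.
Year 2021: gap = -2.7 × (8.36 - 5.45) = -7.857%, loss ≈ 16655 × 7.857/100 ≈ 1309.
Total lost output = 558 + 818 + 2082 + 1309 = 4767 billion.

€4,767 billion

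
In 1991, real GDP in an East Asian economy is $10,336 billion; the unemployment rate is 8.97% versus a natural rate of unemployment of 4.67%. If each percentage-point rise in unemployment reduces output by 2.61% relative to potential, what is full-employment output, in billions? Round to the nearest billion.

$11,643 billion

Unemployment gap = 8.97 - 4.67 = 4.3 points, so output gap = -2.61 × 4.3 = -11.223%.
Since Y = Y* × (1 + gap/100), Y* = 10336/0.88777 ≈ 11643 billion.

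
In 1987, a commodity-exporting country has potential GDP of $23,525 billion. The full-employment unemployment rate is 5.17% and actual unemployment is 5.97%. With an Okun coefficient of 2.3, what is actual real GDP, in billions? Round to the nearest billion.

Unemployment gap = 5.97 - 5.17 = 0.8 points, so the output gap is -2.3 × 0.8 = -1.84%.
Actual GDP = 23525 × (1 - 1.84/100) = 23525 × 0.9816 ≈ 23092 billion.

$23,092 billion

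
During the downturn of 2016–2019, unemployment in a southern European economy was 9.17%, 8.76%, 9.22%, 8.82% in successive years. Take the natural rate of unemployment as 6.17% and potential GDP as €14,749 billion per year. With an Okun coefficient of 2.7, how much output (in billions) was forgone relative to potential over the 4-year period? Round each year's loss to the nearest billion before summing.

Year 2016: gap = -2.7 × (9.17 - 6.17) = -8.1%, loss ≈ 14749 × 8.1/100 ≈ 1195.
Year 2017: gap = -2.7 × (8.76 - 6.17) = -6.993%, loss ≈ 14749 × 6.993/100 ≈ 1031.
Year 2018: gap = -2.7 × (9.22 - 6.17) = -8.235%, loss ≈ 14749 × 8.235/100 ≈ 1215.
Year 2019: gap = -2.7 × (8.82 - 6.17) = -7.155%, loss ≈ 14749 × 7.155/100 ≈ 1055.
Total lost output = 1195 + 1031 + 1215 + 1055 = 4496 billion.

€4,496 billion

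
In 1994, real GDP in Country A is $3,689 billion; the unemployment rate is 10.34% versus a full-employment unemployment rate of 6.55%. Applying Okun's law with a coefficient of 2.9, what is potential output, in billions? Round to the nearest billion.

$4,145 billion

Unemployment gap = 10.34 - 6.55 = 3.79 points, so output gap = -2.9 × 3.79 = -10.991%.
Since Y = Y* × (1 + gap/100), Y* = 3689/0.89009 ≈ 4145 billion.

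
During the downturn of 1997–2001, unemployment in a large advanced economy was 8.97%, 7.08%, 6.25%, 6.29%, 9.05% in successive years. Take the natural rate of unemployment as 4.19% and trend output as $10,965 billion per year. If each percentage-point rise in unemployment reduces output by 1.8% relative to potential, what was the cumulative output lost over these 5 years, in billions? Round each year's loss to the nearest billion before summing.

$3,293 billion

Year 1997: gap = -1.8 × (8.97 - 4.19) = -8.604%, loss ≈ 10965 × 8.604/100 ≈ 943.
Year 1998: gap = -1.8 × (7.08 - 4.19) = -5.202%, loss ≈ 10965 × 5.202/100 ≈ 570.
Year 1999: gap = -1.8 × (6.25 - 4.19) = -3.708%, loss ≈ 10965 × 3.708/100 ≈ 407.
Year 2000: gap = -1.8 × (6.29 - 4.19) = -3.78%, loss ≈ 10965 × 3.78/100 ≈ 414.
Year 2001: gap = -1.8 × (9.05 - 4.19) = -8.748%, loss ≈ 10965 × 8.748/100 ≈ 959.
Total lost output = 943 + 570 + 407 + 414 + 959 = 3293 billion.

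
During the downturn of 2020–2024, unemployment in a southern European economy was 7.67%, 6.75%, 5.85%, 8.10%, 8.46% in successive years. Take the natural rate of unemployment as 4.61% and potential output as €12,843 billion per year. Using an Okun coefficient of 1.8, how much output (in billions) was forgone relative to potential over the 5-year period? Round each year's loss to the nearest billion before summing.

€3,186 billion

Year 2020: gap = -1.8 × (7.67 - 4.61) = -5.508%, loss ≈ 12843 × 5.508/100 ≈ 707.
Year 2021: gap = -1.8 × (6.75 - 4.61) = -3.852%, loss ≈ 12843 × 3.852/100 ≈ 495.
Year 2022: gap = -1.8 × (5.85 - 4.61) = -2.232%, loss ≈ 12843 × 2.232/100 ≈ 287.
Year 2023: gap = -1.8 × (8.1 - 4.61) = -6.282%, loss ≈ 12843 × 6.282/100 ≈ 807.
Year 2024: gap = -1.8 × (8.46 - 4.61) = -6.93%, loss ≈ 12843 × 6.93/100 ≈ 890.
Total lost output = 707 + 495 + 287 + 807 + 890 = 3186 billion.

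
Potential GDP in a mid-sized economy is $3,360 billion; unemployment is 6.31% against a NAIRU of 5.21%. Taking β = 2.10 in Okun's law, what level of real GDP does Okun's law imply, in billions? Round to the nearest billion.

$3,282 billion

Unemployment gap = 6.31 - 5.21 = 1.1 points, so the output gap is -2.1 × 1.1 = -2.31%.
Actual GDP = 3360 × (1 - 2.31/100) = 3360 × 0.9769 ≈ 3282 billion.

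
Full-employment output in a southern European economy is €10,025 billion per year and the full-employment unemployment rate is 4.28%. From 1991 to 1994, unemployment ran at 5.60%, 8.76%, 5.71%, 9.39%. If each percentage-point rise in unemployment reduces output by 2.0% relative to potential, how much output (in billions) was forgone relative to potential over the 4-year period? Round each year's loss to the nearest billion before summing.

Year 1991: gap = -2.0 × (5.6 - 4.28) = -2.64%, loss ≈ 10025 × 2.64/100 ≈ 265.
Year 1992: gap = -2.0 × (8.76 - 4.28) = -8.96%, loss ≈ 10025 × 8.96/100 ≈ 898.
Year 1993: gap = -2.0 × (5.71 - 4.28) = -2.86%, loss ≈ 10025 × 2.86/100 ≈ 287.
Year 1994: gap = -2.0 × (9.39 - 4.28) = -10.22%, loss ≈ 10025 × 10.22/100 ≈ 1025.
Total lost output = 265 + 898 + 287 + 1025 = 2475 billion.

€2,475 billion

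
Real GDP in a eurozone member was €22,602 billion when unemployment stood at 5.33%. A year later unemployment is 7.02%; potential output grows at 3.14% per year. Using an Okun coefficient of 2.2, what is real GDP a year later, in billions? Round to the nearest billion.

€22,471 billion

Δu = 7.02 - 5.33 = 1.69 points.
Okun's law (growth form): g_Y = g_Y* - β × Δu = 3.14 - 2.2 × (1.69) = 3.14 - 3.718 = -0.578%.
Real GDP in the next year = 22602 × (1 - 0.578/100) = 22602 × 0.99422 ≈ 22471 billion.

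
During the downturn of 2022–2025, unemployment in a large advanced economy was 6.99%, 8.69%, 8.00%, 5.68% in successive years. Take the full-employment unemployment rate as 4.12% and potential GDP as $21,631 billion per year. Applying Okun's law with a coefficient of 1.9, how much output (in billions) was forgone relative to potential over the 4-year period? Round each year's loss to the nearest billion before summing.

$5,294 billion

Year 2022: gap = -1.9 × (6.99 - 4.12) = -5.453%, loss ≈ 21631 × 5.453/100 ≈ 1180.
Year 2023: gap = -1.9 × (8.69 - 4.12) = -8.683%, loss ≈ 21631 × 8.683/100 ≈ 1878.
Year 2024: gap = -1.9 × (8 - 4.12) = -7.372%, loss ≈ 21631 × 7.372/100 ≈ 1595.
Year 2025: gap = -1.9 × (5.68 - 4.12) = -2.964%, loss ≈ 21631 × 2.964/100 ≈ 641.
Total lost output = 1180 + 1878 + 1595 + 641 = 5294 billion.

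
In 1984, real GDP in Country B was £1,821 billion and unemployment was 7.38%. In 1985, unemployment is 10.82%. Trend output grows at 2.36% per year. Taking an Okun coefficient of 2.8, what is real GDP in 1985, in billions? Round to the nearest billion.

£1,689 billion

Δu = 10.82 - 7.38 = 3.44 points.
Okun's law (growth form): g_Y = g_Y* - β × Δu = 2.36 - 2.8 × (3.44) = 2.36 - 9.632 = -7.272%.
Real GDP in the next year = 1821 × (1 - 7.272/100) = 1821 × 0.92728 ≈ 1689 billion.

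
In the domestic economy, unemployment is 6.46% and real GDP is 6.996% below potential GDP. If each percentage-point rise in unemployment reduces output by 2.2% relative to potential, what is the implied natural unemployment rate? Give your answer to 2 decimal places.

3.28%

From Okun's law, u - u* = -(output gap)/β = -(-6.996)/2.2 = 3.18 points.
So u* = 6.46 - 3.18 = 3.28%.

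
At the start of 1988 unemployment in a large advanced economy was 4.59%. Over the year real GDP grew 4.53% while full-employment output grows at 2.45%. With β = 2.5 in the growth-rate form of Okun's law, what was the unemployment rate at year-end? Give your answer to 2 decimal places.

3.76%

Growth-rate Okun's law: g_Y = g_Y* - β × Δu, so Δu = (g_Y* - g_Y)/β.
Δu = (2.45 - 4.53)/2.5 = -2.08/2.5 = -0.83 percentage points.
Year-end unemployment = 4.59 - 0.83 = 3.76%.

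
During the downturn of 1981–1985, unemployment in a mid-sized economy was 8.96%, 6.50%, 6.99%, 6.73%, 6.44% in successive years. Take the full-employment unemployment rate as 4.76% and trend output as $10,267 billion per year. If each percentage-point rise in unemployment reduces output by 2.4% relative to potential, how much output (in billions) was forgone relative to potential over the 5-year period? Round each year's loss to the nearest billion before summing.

Year 1981: gap = -2.4 × (8.96 - 4.76) = -10.08%, loss ≈ 10267 × 10.08/100 ≈ 1035.
Year 1982: gap = -2.4 × (6.5 - 4.76) = -4.176%, loss ≈ 10267 × 4.176/100 ≈ 429.
Year 1983: gap = -2.4 × (6.99 - 4.76) = -5.352%, loss ≈ 10267 × 5.352/100 ≈ 549.
Year 1984: gap = -2.4 × (6.73 - 4.76) = -4.728%, loss ≈ 10267 × 4.728/100 ≈ 485.
Year 1985: gap = -2.4 × (6.44 - 4.76) = -4.032%, loss ≈ 10267 × 4.032/100 ≈ 414.
Total lost output = 1035 + 429 + 549 + 485 + 414 = 2912 billion.

$2,912 billion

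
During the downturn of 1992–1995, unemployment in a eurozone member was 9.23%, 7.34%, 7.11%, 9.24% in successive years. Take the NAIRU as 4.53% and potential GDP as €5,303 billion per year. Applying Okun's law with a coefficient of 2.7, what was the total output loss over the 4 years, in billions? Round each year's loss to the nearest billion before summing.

€2,118 billion

Year 1992: gap = -2.7 × (9.23 - 4.53) = -12.69%, loss ≈ 5303 × 12.69/100 ≈ 673.
Year 1993: gap = -2.7 × (7.34 - 4.53) = -7.587%, loss ≈ 5303 × 7.587/100 ≈ 402.
Year 1994: gap = -2.7 × (7.11 - 4.53) = -6.966%, loss ≈ 5303 × 6.966/100 ≈ 369.
Year 1995: gap = -2.7 × (9.24 - 4.53) = -12.717%, loss ≈ 5303 × 12.717/100 ≈ 674.
Total lost output = 673 + 402 + 369 + 674 = 2118 billion.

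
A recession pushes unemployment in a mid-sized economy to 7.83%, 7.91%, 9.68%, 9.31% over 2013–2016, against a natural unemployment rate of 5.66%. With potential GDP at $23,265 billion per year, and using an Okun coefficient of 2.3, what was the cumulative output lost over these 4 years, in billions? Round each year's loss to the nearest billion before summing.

$6,469 billion

Year 2013: gap = -2.3 × (7.83 - 5.66) = -4.991%, loss ≈ 23265 × 4.991/100 ≈ 1161.
Year 2014: gap = -2.3 × (7.91 - 5.66) = -5.175%, loss ≈ 23265 × 5.175/100 ≈ 1204.
Year 2015: gap = -2.3 × (9.68 - 5.66) = -9.246%, loss ≈ 23265 × 9.246/100 ≈ 2151.
Year 2016: gap = -2.3 × (9.31 - 5.66) = -8.395%, loss ≈ 23265 × 8.395/100 ≈ 1953.
Total lost output = 1161 + 1204 + 2151 + 1953 = 6469 billion.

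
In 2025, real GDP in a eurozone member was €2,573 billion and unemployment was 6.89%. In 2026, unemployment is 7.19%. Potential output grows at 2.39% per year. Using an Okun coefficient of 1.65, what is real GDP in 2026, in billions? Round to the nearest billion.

€2,622 billion

Δu = 7.19 - 6.89 = 0.3 points.
Okun's law (growth form): g_Y = g_Y* - β × Δu = 2.39 - 1.65 × (0.30) = 2.39 - 0.495 = 1.895%.
Real GDP in the next year = 2573 × (1 + 1.895/100) = 2573 × 1.01895 ≈ 2622 billion.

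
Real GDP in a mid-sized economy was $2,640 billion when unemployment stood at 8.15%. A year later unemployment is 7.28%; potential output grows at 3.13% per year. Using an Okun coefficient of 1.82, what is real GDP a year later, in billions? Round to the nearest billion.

Δu = 7.28 - 8.15 = -0.87 points.
Okun's law (growth form): g_Y = g_Y* - β × Δu = 3.13 - 1.82 × (-0.87) = 3.13 + 1.5834 = 4.7134%.
Real GDP in the next year = 2640 × (1 + 4.7134/100) = 2640 × 1.047134 ≈ 2764 billion.

$2,764 billion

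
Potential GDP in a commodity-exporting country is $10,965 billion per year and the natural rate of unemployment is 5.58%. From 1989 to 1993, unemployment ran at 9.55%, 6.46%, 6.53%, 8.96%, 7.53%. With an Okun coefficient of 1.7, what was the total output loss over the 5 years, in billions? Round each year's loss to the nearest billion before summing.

$2,074 billion

Year 1989: gap = -1.7 × (9.55 - 5.58) = -6.749%, loss ≈ 10965 × 6.749/100 ≈ 740.
Year 1990: gap = -1.7 × (6.46 - 5.58) = -1.496%, loss ≈ 10965 × 1.496/100 ≈ 164.
Year 1991: gap = -1.7 × (6.53 - 5.58) = -1.615%, loss ≈ 10965 × 1.615/100 ≈ 177.
Year 1992: gap = -1.7 × (8.96 - 5.58) = -5.746%, loss ≈ 10965 × 5.746/100 ≈ 630.
Year 1993: gap = -1.7 × (7.53 - 5.58) = -3.315%, loss ≈ 10965 × 3.315/100 ≈ 363.
Total lost output = 740 + 164 + 177 + 630 + 363 = 2074 billion.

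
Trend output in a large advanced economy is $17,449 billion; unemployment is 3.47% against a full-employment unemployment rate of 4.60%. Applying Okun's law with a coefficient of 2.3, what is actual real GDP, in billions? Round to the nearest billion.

Unemployment gap = 3.47 - 4.6 = -1.13 points, so the output gap is -2.3 × (-1.13) = 2.599%.
Actual GDP = 17449 × (1 + 2.599/100) = 17449 × 1.02599 ≈ 17902 billion.

$17,902 billion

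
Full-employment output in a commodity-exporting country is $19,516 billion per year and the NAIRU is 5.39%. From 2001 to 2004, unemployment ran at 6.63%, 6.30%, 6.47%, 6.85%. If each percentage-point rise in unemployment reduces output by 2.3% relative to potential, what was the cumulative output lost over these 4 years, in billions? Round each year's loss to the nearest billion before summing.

$2,105 billion

Year 2001: gap = -2.3 × (6.63 - 5.39) = -2.852%, loss ≈ 19516 × 2.852/100 ≈ 557.
Year 2002: gap = -2.3 × (6.3 - 5.39) = -2.093%, loss ≈ 19516 × 2.093/100 ≈ 408.
Year 2003: gap = -2.3 × (6.47 - 5.39) = -2.484%, loss ≈ 19516 × 2.484/100 ≈ 485.
Year 2004: gap = -2.3 × (6.85 - 5.39) = -3.358%, loss ≈ 19516 × 3.358/100 ≈ 655.
Total lost output = 557 + 408 + 485 + 655 = 2105 billion.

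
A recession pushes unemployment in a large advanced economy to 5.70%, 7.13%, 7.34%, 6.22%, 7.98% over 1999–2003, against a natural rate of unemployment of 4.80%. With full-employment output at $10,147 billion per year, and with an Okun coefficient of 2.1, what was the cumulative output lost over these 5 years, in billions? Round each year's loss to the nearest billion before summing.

$2,210 billion

Year 1999: gap = -2.1 × (5.7 - 4.8) = -1.89%, loss ≈ 10147 × 1.89/100 ≈ 192.
Year 2000: gap = -2.1 × (7.13 - 4.8) = -4.893%, loss ≈ 10147 × 4.893/100 ≈ 496.
Year 2001: gap = -2.1 × (7.34 - 4.8) = -5.334%, loss ≈ 10147 × 5.334/100 ≈ 541.
Year 2002: gap = -2.1 × (6.22 - 4.8) = -2.982%, loss ≈ 10147 × 2.982/100 ≈ 303.
Year 2003: gap = -2.1 × (7.98 - 4.8) = -6.678%, loss ≈ 10147 × 6.678/100 ≈ 678.
Total lost output = 192 + 496 + 541 + 303 + 678 = 2210 billion.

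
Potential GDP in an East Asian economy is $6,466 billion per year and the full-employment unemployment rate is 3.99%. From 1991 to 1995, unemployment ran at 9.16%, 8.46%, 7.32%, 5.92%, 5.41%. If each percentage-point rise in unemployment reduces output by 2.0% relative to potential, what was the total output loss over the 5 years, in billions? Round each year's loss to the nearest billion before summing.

Year 1991: gap = -2.0 × (9.16 - 3.99) = -10.34%, loss ≈ 6466 × 10.34/100 ≈ 669.
Year 1992: gap = -2.0 × (8.46 - 3.99) = -8.94%, loss ≈ 6466 × 8.94/100 ≈ 578.
Year 1993: gap = -2.0 × (7.32 - 3.99) = -6.66%, loss ≈ 6466 × 6.66/100 ≈ 431.
Year 1994: gap = -2.0 × (5.92 - 3.99) = -3.86%, loss ≈ 6466 × 3.86/100 ≈ 250.
Year 1995: gap = -2.0 × (5.41 - 3.99) = -2.84%, loss ≈ 6466 × 2.84/100 ≈ 184.
Total lost output = 669 + 578 + 431 + 250 + 184 = 2112 billion.

$2,112 billion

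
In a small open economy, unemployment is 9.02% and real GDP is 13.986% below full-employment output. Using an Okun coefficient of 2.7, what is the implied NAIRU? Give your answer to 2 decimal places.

3.84%

From Okun's law, u - u* = -(output gap)/β = -(-13.986)/2.7 = 5.18 points.
So u* = 9.02 - 5.18 = 3.84%.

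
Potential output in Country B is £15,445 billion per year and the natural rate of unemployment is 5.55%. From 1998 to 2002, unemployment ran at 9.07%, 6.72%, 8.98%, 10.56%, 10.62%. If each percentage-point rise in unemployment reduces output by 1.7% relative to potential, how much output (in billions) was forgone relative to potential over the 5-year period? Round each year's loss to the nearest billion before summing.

£4,778 billion

Year 1998: gap = -1.7 × (9.07 - 5.55) = -5.984%, loss ≈ 15445 × 5.984/100 ≈ 924.
Year 1999: gap = -1.7 × (6.72 - 5.55) = -1.989%, loss ≈ 15445 × 1.989/100 ≈ 307.
Year 2000: gap = -1.7 × (8.98 - 5.55) = -5.831%, loss ≈ 15445 × 5.831/100 ≈ 901.
Year 2001: gap = -1.7 × (10.56 - 5.55) = -8.517%, loss ≈ 15445 × 8.517/100 ≈ 1315.
Year 2002: gap = -1.7 × (10.62 - 5.55) = -8.619%, loss ≈ 15445 × 8.619/100 ≈ 1331.
Total lost output = 924 + 307 + 901 + 1315 + 1331 = 4778 billion.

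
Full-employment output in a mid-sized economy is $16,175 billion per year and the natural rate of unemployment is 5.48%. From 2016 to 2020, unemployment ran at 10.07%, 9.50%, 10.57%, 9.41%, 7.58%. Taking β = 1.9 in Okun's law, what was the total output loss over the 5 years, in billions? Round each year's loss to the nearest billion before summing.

$6,063 billion

Year 2016: gap = -1.9 × (10.07 - 5.48) = -8.721%, loss ≈ 16175 × 8.721/100 ≈ 1411.
Year 2017: gap = -1.9 × (9.5 - 5.48) = -7.638%, loss ≈ 16175 × 7.638/100 ≈ 1235.
Year 2018: gap = -1.9 × (10.57 - 5.48) = -9.671%, loss ≈ 16175 × 9.671/100 ≈ 1564.
Year 2019: gap = -1.9 × (9.41 - 5.48) = -7.467%, loss ≈ 16175 × 7.467/100 ≈ 1208.
Year 2020: gap = -1.9 × (7.58 - 5.48) = -3.99%, loss ≈ 16175 × 3.99/100 ≈ 645.
Total lost output = 1411 + 1235 + 1564 + 1208 + 645 = 6063 billion.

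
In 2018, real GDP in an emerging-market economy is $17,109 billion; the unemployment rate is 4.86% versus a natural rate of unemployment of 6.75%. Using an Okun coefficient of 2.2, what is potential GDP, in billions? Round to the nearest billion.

Unemployment gap = 4.86 - 6.75 = -1.89 points, so output gap = -2.2 × (-1.89) = 4.158%.
Since Y = Y* × (1 + gap/100), Y* = 17109/1.04158 ≈ 16426 billion.

$16,426 billion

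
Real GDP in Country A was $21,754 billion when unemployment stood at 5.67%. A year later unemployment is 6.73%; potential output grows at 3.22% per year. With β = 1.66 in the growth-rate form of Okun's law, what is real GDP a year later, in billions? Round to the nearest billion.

Δu = 6.73 - 5.67 = 1.06 points.
Okun's law (growth form): g_Y = g_Y* - β × Δu = 3.22 - 1.66 × (1.06) = 3.22 - 1.7596 = 1.4604%.
Real GDP in the next year = 21754 × (1 + 1.4604/100) = 21754 × 1.014604 ≈ 22072 billion.

$22,072 billion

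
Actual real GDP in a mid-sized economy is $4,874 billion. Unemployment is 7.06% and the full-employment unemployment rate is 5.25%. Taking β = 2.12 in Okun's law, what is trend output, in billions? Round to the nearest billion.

Unemployment gap = 7.06 - 5.25 = 1.81 points, so output gap = -2.12 × 1.81 = -3.8372%.
Since Y = Y* × (1 + gap/100), Y* = 4874/0.961628 ≈ 5068 billion.

$5,068 billion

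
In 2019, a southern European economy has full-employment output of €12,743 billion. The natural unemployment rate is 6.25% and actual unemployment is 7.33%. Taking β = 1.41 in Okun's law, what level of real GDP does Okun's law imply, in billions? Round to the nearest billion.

€12,549 billion

Unemployment gap = 7.33 - 6.25 = 1.08 points, so the output gap is -1.41 × 1.08 = -1.5228%.
Actual GDP = 12743 × (1 - 1.5228/100) = 12743 × 0.984772 ≈ 12549 billion.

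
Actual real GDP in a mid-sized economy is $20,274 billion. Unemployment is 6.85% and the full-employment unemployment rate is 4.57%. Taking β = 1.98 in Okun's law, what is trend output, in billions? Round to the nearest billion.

Unemployment gap = 6.85 - 4.57 = 2.28 points, so output gap = -1.98 × 2.28 = -4.5144%.
Since Y = Y* × (1 + gap/100), Y* = 20274/0.954856 ≈ 21233 billion.

$21,233 billion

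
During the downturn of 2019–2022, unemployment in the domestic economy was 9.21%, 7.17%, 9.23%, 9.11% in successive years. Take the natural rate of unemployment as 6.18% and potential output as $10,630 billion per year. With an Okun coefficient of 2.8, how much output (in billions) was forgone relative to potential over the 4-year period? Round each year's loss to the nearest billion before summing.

Year 2019: gap = -2.8 × (9.21 - 6.18) = -8.484%, loss ≈ 10630 × 8.484/100 ≈ 902.
Year 2020: gap = -2.8 × (7.17 - 6.18) = -2.772%, loss ≈ 10630 × 2.772/100 ≈ 295.
Year 2021: gap = -2.8 × (9.23 - 6.18) = -8.54%, loss ≈ 10630 × 8.54/100 ≈ 908.
Year 2022: gap = -2.8 × (9.11 - 6.18) = -8.204%, loss ≈ 10630 × 8.204/100 ≈ 872.
Total lost output = 902 + 295 + 908 + 872 = 2977 billion.

$2,977 billion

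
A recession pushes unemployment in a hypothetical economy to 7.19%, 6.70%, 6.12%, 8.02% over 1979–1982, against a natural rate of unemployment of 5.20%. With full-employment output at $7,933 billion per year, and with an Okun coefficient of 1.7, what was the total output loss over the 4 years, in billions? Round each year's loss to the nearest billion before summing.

$974 billion

Year 1979: gap = -1.7 × (7.19 - 5.2) = -3.383%, loss ≈ 7933 × 3.383/100 ≈ 268.
Year 1980: gap = -1.7 × (6.7 - 5.2) = -2.55%, loss ≈ 7933 × 2.55/100 ≈ 202.
Year 1981: gap = -1.7 × (6.12 - 5.2) = -1.564%, loss ≈ 7933 × 1.564/100 ≈ 124.
Year 1982: gap = -1.7 × (8.02 - 5.2) = -4.794%, loss ≈ 7933 × 4.794/100 ≈ 380.
Total lost output = 268 + 202 + 124 + 380 = 974 billion.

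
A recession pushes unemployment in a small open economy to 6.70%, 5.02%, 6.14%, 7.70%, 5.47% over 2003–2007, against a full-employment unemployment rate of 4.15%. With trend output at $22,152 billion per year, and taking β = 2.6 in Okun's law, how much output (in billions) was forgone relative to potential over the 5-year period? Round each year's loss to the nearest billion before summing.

Year 2003: gap = -2.6 × (6.7 - 4.15) = -6.63%, loss ≈ 22152 × 6.63/100 ≈ 1469.
Year 2004: gap = -2.6 × (5.02 - 4.15) = -2.262%, loss ≈ 22152 × 2.262/100 ≈ 501.
Year 2005: gap = -2.6 × (6.14 - 4.15) = -5.174%, loss ≈ 22152 × 5.174/100 ≈ 1146.
Year 2006: gap = -2.6 × (7.7 - 4.15) = -9.23%, loss ≈ 22152 × 9.23/100 ≈ 2045.
Year 2007: gap = -2.6 × (5.47 - 4.15) = -3.432%, loss ≈ 22152 × 3.432/100 ≈ 760.
Total lost output = 1469 + 501 + 1146 + 2045 + 760 = 5921 billion.

$5,921 billion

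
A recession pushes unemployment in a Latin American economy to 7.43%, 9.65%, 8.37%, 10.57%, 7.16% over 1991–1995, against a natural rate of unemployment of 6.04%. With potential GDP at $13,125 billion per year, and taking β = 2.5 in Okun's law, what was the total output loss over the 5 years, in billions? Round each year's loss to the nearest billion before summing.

$4,260 billion

Year 1991: gap = -2.5 × (7.43 - 6.04) = -3.475%, loss ≈ 13125 × 3.475/100 ≈ 456.
Year 1992: gap = -2.5 × (9.65 - 6.04) = -9.025%, loss ≈ 13125 × 9.025/100 ≈ 1185.
Year 1993: gap = -2.5 × (8.37 - 6.04) = -5.825%, loss ≈ 13125 × 5.825/100 ≈ 765.
Year 1994: gap = -2.5 × (10.57 - 6.04) = -11.325%, loss ≈ 13125 × 11.325/100 ≈ 1486.
Year 1995: gap = -2.5 × (7.16 - 6.04) = -2.8%, loss ≈ 13125 × 2.8/100 ≈ 368.
Total lost output = 456 + 1185 + 765 + 1486 + 368 = 4260 billion.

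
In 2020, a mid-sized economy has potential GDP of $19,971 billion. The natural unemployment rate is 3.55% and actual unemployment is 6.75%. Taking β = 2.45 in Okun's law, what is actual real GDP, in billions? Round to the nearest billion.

$18,405 billion

Unemployment gap = 6.75 - 3.55 = 3.2 points, so the output gap is -2.45 × 3.2 = -7.84%.
Actual GDP = 19971 × (1 - 7.84/100) = 19971 × 0.9216 ≈ 18405 billion.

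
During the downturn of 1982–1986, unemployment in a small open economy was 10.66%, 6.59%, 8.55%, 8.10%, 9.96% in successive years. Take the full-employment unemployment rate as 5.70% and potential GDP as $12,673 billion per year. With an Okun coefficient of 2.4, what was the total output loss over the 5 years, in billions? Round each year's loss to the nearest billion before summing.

$4,673 billion

Year 1982: gap = -2.4 × (10.66 - 5.7) = -11.904%, loss ≈ 12673 × 11.904/100 ≈ 1509.
Year 1983: gap = -2.4 × (6.59 - 5.7) = -2.136%, loss ≈ 12673 × 2.136/100 ≈ 271.
Year 1984: gap = -2.4 × (8.55 - 5.7) = -6.84%, loss ≈ 12673 × 6.84/100 ≈ 867.
Year 1985: gap = -2.4 × (8.1 - 5.7) = -5.76%, loss ≈ 12673 × 5.76/100 ≈ 730.
Year 1986: gap = -2.4 × (9.96 - 5.7) = -10.224%, loss ≈ 12673 × 10.224/100 ≈ 1296.
Total lost output = 1509 + 271 + 867 + 730 + 1296 = 4673 billion.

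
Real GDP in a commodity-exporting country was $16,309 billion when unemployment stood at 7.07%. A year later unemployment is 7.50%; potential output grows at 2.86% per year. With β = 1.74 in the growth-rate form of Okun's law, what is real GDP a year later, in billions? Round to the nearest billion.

Δu = 7.5 - 7.07 = 0.43 points.
Okun's law (growth form): g_Y = g_Y* - β × Δu = 2.86 - 1.74 × (0.43) = 2.86 - 0.7482 = 2.1118%.
Real GDP in the next year = 16309 × (1 + 2.1118/100) = 16309 × 1.021118 ≈ 16653 billion.

$16,653 billion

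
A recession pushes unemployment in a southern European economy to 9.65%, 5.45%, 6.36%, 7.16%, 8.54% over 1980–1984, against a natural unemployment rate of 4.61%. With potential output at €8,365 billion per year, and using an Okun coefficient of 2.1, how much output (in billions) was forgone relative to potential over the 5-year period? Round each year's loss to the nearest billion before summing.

Year 1980: gap = -2.1 × (9.65 - 4.61) = -10.584%, loss ≈ 8365 × 10.584/100 ≈ 885.
Year 1981: gap = -2.1 × (5.45 - 4.61) = -1.764%, loss ≈ 8365 × 1.764/100 ≈ 148.
Year 1982: gap = -2.1 × (6.36 - 4.61) = -3.675%, loss ≈ 8365 × 3.675/100 ≈ 307.
Year 1983: gap = -2.1 × (7.16 - 4.61) = -5.355%, loss ≈ 8365 × 5.355/100 ≈ 448.
Year 1984: gap = -2.1 × (8.54 - 4.61) = -8.253%, loss ≈ 8365 × 8.253/100 ≈ 690.
Total lost output = 885 + 148 + 307 + 448 + 690 = 2478 billion.

€2,478 billion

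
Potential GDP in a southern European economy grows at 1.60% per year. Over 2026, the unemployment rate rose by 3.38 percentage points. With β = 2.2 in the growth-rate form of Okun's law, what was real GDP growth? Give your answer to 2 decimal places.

Growth-rate Okun's law: g_Y = g_Y* - β × Δu.
g_Y = 1.60 - 2.2 × (3.38) = 1.6 - 7.436 = -5.836%, i.e. -5.84% to 2 d.p.

-5.84%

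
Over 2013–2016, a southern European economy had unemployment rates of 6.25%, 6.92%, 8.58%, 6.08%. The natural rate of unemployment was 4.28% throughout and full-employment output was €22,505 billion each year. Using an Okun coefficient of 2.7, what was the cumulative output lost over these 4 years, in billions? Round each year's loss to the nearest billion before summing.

€6,508 billion

Year 2013: gap = -2.7 × (6.25 - 4.28) = -5.319%, loss ≈ 22505 × 5.319/100 ≈ 1197.
Year 2014: gap = -2.7 × (6.92 - 4.28) = -7.128%, loss ≈ 22505 × 7.128/100 ≈ 1604.
Year 2015: gap = -2.7 × (8.58 - 4.28) = -11.61%, loss ≈ 22505 × 11.61/100 ≈ 2613.
Year 2016: gap = -2.7 × (6.08 - 4.28) = -4.86%, loss ≈ 22505 × 4.86/100 ≈ 1094.
Total lost output = 1197 + 1604 + 2613 + 1094 = 6508 billion.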